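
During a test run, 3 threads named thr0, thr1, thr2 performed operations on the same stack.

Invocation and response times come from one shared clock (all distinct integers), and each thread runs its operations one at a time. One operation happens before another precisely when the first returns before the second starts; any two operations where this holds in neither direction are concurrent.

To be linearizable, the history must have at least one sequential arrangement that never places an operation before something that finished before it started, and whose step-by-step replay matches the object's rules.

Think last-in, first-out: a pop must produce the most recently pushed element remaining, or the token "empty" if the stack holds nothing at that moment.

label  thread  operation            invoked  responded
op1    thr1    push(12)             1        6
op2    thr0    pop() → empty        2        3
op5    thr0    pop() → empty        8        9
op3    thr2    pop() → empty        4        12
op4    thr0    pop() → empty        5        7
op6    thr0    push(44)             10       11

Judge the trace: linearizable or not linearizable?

not linearizable

the violation lands at event 12, op3's response at time 12: events 1..11 linearize, events 1..12 do not
every one of the 14 real-time-consistent orders over 6 completed stack ops fails the sequential spec
one such order, op1, op2, op3, op4, op5, op6, breaks at step 2 where op2 pop() → empty is illegal
one such order, op1, op2, op4, op3, op5, op6, breaks at step 2 where op2 pop() → empty is illegal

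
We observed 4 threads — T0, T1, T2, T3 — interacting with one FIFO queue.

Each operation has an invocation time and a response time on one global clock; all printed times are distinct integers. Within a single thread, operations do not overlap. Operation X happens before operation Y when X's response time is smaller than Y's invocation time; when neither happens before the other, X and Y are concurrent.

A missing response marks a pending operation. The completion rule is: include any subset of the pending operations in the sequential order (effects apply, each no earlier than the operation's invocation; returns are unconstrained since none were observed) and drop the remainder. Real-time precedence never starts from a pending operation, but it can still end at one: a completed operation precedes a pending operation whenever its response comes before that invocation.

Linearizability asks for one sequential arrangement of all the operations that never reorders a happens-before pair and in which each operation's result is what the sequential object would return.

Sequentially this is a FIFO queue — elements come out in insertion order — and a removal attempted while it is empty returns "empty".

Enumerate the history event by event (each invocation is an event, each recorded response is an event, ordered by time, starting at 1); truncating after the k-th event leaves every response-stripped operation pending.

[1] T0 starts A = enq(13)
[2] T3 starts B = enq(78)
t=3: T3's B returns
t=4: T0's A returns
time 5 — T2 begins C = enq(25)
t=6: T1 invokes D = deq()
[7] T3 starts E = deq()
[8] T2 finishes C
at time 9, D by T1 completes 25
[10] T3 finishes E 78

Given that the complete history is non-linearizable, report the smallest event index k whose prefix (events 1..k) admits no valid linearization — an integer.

events 1..8 are linearizable; a witness order is A, B, C:
1. A enq(13), leaving queue <13>
2. B enq(78), leaving queue <13,78>
3. C enq(25), leaving queue <13,78,25>
with event 9 included (D responding at time 9), all real-time-consistent orders fail
include/drop combinations of the 1 pending operation (E) were all tried; none helps
sample order A, B, C, D (pending dropped) stalls at step 4 — D deq() → 25 has no legal effect
sample order A, B, D, C (pending dropped) stalls at step 3 — D deq() → 25 has no legal effect

9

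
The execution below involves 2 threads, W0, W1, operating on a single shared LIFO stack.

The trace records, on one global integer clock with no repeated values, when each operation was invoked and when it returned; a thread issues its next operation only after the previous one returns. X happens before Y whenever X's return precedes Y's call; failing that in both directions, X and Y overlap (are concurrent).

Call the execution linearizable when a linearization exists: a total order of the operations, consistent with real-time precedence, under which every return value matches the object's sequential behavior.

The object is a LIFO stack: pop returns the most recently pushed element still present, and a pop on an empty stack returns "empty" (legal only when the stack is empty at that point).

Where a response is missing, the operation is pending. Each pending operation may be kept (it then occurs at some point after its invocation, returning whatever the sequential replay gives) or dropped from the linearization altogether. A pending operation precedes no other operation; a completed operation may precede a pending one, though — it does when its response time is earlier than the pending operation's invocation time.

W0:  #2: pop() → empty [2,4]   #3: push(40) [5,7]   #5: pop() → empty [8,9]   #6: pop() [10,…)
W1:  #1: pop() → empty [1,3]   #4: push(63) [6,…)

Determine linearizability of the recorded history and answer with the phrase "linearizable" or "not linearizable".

not linearizable

cut after 8 events: linearizable; cut after 9 events (#5 responds, time 9): not linearizable
2 orders of the 4 completed LIFO stack ops respect real time; none is legal
no completion choice of the 1 pending operation (#4) rescues it — every subset was tried
for example #1, #2, #3, #5 (pending dropped) fails at step 4: #5 pop() → empty is not legal there
for example #2, #1, #3, #5 (pending dropped) fails at step 4: #5 pop() → empty is not legal there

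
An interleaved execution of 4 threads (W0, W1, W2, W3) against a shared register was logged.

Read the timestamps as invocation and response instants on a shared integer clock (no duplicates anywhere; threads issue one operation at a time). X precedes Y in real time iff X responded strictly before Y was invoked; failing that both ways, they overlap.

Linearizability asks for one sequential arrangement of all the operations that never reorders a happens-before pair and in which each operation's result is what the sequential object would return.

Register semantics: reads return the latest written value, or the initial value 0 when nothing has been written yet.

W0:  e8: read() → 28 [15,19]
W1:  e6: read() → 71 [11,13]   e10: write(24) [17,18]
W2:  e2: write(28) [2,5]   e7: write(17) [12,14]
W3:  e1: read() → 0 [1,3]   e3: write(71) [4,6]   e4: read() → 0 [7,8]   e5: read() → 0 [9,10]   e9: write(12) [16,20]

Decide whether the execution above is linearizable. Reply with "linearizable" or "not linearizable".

not linearizable

prefix check: 1..7 passes, 1..8 fails once e4's time-8 response joins
no legal order exists: 3 real-time-consistent candidates over 4 completed register operations, all rejected
for example e1, e2, e3, e4 fails at step 4: e4 read() → 0 is not legal there
for example e1, e3, e2, e4 fails at step 4: e4 read() → 0 is not legal there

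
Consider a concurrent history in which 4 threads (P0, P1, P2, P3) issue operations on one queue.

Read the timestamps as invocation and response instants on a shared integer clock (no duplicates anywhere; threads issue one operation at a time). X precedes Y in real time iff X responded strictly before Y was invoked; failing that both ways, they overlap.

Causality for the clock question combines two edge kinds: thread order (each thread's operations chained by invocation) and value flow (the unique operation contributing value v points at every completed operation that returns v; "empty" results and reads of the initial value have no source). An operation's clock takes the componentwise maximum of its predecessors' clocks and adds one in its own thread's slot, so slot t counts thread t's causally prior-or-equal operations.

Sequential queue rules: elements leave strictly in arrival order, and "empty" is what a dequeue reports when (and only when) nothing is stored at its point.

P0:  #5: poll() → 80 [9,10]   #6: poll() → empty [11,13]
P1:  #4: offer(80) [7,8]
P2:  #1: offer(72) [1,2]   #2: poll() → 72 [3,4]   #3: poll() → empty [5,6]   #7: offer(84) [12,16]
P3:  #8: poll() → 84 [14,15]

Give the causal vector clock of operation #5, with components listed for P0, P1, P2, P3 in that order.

#1 (invocation 1): nothing precedes it; P2's component alone gives (0, 0, 1, 0)
#4 (invocation 7): nothing precedes it; P1's component alone gives (0, 1, 0, 0)
#2, invoked 3, takes VC(#1)=(0, 0, 1, 0) under max, adds 1 for P2 → (0, 0, 2, 0)
#5, invoked 9, takes VC(#4)=(0, 1, 0, 0) under max, adds 1 for P0 → (1, 1, 0, 0)
#3, invoked 5, takes VC(#2)=(0, 0, 2, 0) under max, adds 1 for P2 → (0, 0, 3, 0)
#6, invoked 11, takes VC(#5)=(1, 1, 0, 0) under max, adds 1 for P0 → (2, 1, 0, 0)
#7, invoked 12, takes VC(#3)=(0, 0, 3, 0) under max, adds 1 for P2 → (0, 0, 4, 0)
#8, invoked 14, takes VC(#7)=(0, 0, 4, 0) under max, adds 1 for P3 → (0, 0, 4, 1)
target: VC(#5) = (1, 1, 0, 0)

(1, 1, 0, 0)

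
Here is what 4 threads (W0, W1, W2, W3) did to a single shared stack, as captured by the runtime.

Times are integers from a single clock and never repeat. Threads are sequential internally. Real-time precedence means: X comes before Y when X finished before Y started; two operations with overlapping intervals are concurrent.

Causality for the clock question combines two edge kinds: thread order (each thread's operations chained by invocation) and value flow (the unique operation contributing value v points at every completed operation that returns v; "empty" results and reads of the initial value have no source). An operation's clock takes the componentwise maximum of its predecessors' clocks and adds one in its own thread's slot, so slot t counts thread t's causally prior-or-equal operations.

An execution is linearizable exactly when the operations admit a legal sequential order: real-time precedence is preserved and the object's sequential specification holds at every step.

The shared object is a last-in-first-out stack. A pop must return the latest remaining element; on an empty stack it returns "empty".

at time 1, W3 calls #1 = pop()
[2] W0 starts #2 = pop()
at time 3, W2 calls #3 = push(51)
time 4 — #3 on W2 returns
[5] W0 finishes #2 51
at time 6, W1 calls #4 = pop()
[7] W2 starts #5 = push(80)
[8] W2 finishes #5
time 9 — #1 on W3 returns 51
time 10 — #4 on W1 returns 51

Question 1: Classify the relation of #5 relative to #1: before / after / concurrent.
concurrent

#5 spans [7,8], #1 spans [1,9]
the intervals overlap in both directions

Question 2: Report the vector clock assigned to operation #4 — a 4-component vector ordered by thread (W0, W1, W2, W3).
(0, 1, 1, 0)

#3, invoked 3, has no incoming edges; only W2's bump applies → (0, 0, 1, 0)
VC(#1, invoked at 1): max of VC(#3)=(0, 0, 1, 0), then +1 on thread W3 → (0, 0, 1, 1)
VC(#5, invoked at 7): max of VC(#3)=(0, 0, 1, 0), then +1 on thread W2 → (0, 0, 2, 0)
VC(#4, invoked at 6): max of VC(#3)=(0, 0, 1, 0), then +1 on thread W1 → (0, 1, 1, 0)
VC(#2, invoked at 2): max of VC(#3)=(0, 0, 1, 0), then +1 on thread W0 → (1, 0, 1, 0)
target: VC(#4) = (0, 1, 1, 0)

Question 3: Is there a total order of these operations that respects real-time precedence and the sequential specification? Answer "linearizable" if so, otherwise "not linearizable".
not linearizable

events 1..8 are fine; event 9 — the response of #1 at time 9 — makes the prefix non-linearizable
every one of the 8 real-time-consistent orders over 4 completed stack ops fails the sequential spec
no escape via the 1 pending operation (#4): every completion choice fails
for example #1, #2, #3, #5 (pending dropped) fails at step 1: #1 pop() → 51 is not legal there
for example #1, #3, #2, #5 (pending dropped) fails at step 1: #1 pop() → 51 is not legal there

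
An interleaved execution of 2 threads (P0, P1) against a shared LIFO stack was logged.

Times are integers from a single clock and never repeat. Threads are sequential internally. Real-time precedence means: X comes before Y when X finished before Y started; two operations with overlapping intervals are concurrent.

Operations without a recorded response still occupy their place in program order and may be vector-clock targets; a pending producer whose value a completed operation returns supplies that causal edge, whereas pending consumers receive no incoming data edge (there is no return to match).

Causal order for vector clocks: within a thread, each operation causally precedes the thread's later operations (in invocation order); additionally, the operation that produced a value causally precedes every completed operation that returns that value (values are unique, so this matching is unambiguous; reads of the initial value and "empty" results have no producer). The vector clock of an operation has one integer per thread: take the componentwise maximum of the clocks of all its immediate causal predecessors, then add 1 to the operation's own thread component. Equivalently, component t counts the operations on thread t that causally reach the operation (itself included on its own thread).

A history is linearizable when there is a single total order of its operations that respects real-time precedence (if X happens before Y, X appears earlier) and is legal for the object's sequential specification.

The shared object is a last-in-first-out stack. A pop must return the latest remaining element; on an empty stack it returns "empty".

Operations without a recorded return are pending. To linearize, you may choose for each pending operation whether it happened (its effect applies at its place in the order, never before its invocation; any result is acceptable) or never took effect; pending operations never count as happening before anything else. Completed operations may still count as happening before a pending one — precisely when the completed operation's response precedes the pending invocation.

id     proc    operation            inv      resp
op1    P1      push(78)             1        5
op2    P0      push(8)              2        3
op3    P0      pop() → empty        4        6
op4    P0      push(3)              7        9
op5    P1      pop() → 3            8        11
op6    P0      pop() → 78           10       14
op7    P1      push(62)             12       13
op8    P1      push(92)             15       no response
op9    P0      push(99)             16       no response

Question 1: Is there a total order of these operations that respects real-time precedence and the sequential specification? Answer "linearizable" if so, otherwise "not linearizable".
not linearizable

the violation lands at event 6, op3's response at time 6: events 1..5 linearize, events 1..6 do not
the 3 completed operations admit 3 real-time orders; each fails the LIFO stack replay
for example op1, op2, op3 fails at step 3: op3 pop() → empty is not legal there
for example op2, op1, op3 fails at step 3: op3 pop() → empty is not legal there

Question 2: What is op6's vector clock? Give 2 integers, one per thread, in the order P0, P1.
(4, 1)

root op op1, invoked 1: fresh clock plus P1's own tick → (0, 1)
root op op2, invoked 2: fresh clock plus P0's own tick → (1, 0)
invoked at 4, op3 merges VC(op2)=(1, 0) and bumps P0's slot → (2, 0)
invoked at 7, op4 merges VC(op3)=(2, 0) and bumps P0's slot → (3, 0)
invoked at 8, op5 merges VC(op1)=(0, 1), VC(op4)=(3, 0) and bumps P1's slot → (3, 2)
invoked at 10, op6 merges VC(op1)=(0, 1), VC(op4)=(3, 0) and bumps P0's slot → (4, 1)
invoked at 12, op7 merges VC(op5)=(3, 2) and bumps P1's slot → (3, 3)
invoked at 16, op9 merges VC(op6)=(4, 1) and bumps P0's slot → (5, 1)
invoked at 15, op8 merges VC(op7)=(3, 3) and bumps P1's slot → (3, 4)
target: VC(op6) = (4, 1)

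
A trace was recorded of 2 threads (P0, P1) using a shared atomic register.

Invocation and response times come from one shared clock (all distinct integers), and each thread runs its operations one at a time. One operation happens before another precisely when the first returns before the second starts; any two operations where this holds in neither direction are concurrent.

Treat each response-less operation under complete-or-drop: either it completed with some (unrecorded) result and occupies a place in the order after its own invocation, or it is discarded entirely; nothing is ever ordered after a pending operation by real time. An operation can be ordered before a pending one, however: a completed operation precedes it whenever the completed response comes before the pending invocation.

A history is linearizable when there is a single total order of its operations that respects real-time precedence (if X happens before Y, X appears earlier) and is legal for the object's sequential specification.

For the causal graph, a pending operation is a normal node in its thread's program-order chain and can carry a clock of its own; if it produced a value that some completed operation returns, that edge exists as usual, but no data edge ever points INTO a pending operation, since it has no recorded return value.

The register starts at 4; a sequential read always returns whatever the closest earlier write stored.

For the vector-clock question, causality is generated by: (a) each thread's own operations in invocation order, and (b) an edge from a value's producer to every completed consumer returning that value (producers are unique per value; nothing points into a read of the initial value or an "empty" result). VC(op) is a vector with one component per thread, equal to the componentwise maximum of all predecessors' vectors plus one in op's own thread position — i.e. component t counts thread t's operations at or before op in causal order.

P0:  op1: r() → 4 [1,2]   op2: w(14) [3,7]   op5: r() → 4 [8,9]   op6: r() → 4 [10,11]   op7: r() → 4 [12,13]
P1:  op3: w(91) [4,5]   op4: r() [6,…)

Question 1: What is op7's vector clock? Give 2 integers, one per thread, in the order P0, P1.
op3 (invocation 4): nothing precedes it; P1's component alone gives (0, 1)
op1 (invocation 1): nothing precedes it; P0's component alone gives (1, 0)
op4, invoked 6, takes VC(op3)=(0, 1) under max, adds 1 for P1 → (0, 2)
op2, invoked 3, takes VC(op1)=(1, 0) under max, adds 1 for P0 → (2, 0)
op5, invoked 8, takes VC(op2)=(2, 0) under max, adds 1 for P0 → (3, 0)
op6, invoked 10, takes VC(op5)=(3, 0) under max, adds 1 for P0 → (4, 0)
op7, invoked 12, takes VC(op6)=(4, 0) under max, adds 1 for P0 → (5, 0)
target: VC(op7) = (5, 0)

(5, 0)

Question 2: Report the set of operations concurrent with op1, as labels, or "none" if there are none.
op1 spans [1,2]: anything still running between times 1 and 2 counts as concurrent
op2 [3,7]: after
op3 [4,5]: after
op4 [6,…): after
op5 [8,9]: after
op6 [10,11]: after
op7 [12,13]: after

none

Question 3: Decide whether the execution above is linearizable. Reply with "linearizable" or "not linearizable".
prefix check: 1..8 passes, 1..9 fails once op5's time-9 response joins
every one of the 2 real-time-consistent orders over 4 completed atomic register ops fails the sequential spec
no completion choice of the 1 pending operation (op4) rescues it — every subset was tried
e.g. op1, op2, op3, op5 (pending dropped): illegal at step 4, since op5 r() → 4 cannot apply there
e.g. op1, op3, op2, op5 (pending dropped): illegal at step 4, since op5 r() → 4 cannot apply there

not linearizable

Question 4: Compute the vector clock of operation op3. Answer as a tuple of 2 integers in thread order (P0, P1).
VC(op3, invoked at 4): no causal predecessors; +1 on P1 → (0, 1)
VC(op1, invoked at 1): no causal predecessors; +1 on P0 → (1, 0)
merge at op4 (invoked 6): VC(op3)=(0, 1), own-thread bump on P1 → (0, 2)
merge at op2 (invoked 3): VC(op1)=(1, 0), own-thread bump on P0 → (2, 0)
merge at op5 (invoked 8): VC(op2)=(2, 0), own-thread bump on P0 → (3, 0)
merge at op6 (invoked 10): VC(op5)=(3, 0), own-thread bump on P0 → (4, 0)
merge at op7 (invoked 12): VC(op6)=(4, 0), own-thread bump on P0 → (5, 0)
target: VC(op3) = (0, 1)

(0, 1)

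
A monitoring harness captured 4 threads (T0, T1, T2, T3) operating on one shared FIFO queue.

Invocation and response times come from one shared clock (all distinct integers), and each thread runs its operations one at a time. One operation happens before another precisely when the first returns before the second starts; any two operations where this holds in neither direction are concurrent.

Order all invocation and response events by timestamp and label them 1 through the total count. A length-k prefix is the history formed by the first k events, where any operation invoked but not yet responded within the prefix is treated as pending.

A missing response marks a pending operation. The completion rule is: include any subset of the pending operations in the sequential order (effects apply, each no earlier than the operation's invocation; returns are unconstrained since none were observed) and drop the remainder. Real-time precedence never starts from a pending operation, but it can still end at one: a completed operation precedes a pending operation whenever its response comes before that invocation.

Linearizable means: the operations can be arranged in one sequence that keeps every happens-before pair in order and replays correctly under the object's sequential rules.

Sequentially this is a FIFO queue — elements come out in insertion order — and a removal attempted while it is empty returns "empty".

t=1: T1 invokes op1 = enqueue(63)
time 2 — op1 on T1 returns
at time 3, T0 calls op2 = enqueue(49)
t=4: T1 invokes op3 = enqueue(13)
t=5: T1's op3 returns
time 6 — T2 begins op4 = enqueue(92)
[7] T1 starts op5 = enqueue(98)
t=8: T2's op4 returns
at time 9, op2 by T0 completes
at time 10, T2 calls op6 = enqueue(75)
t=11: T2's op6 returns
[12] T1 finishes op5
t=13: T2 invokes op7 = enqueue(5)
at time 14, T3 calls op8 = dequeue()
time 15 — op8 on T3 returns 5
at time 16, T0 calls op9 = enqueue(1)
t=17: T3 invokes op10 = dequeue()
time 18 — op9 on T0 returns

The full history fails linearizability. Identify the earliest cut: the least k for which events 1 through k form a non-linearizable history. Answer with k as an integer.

15

one valid order for events 1..14 is op1, op2, op3, op4, op5, op6:
after step 1 (op1 enqueue(63)): queue <63>
after step 2 (op2 enqueue(49)): queue <63,49>
after step 3 (op3 enqueue(13)): queue <63,49,13>
after step 4 (op4 enqueue(92)): queue <63,49,13,92>
after step 5 (op5 enqueue(98)): queue <63,49,13,92,98>
after step 6 (op6 enqueue(75)): queue <63,49,13,92,98,75>
event 15 — op8's response, time 15 — after it, nothing linearizes
including or dropping the 1 pending operation (op7) in any combination fails
e.g. op1, op2, op3, op4, op5, op6, op8 (pending dropped): illegal at step 7, since op8 dequeue() → 5 cannot apply there
e.g. op1, op2, op3, op4, op6, op5, op8 (pending dropped): illegal at step 7, since op8 dequeue() → 5 cannot apply there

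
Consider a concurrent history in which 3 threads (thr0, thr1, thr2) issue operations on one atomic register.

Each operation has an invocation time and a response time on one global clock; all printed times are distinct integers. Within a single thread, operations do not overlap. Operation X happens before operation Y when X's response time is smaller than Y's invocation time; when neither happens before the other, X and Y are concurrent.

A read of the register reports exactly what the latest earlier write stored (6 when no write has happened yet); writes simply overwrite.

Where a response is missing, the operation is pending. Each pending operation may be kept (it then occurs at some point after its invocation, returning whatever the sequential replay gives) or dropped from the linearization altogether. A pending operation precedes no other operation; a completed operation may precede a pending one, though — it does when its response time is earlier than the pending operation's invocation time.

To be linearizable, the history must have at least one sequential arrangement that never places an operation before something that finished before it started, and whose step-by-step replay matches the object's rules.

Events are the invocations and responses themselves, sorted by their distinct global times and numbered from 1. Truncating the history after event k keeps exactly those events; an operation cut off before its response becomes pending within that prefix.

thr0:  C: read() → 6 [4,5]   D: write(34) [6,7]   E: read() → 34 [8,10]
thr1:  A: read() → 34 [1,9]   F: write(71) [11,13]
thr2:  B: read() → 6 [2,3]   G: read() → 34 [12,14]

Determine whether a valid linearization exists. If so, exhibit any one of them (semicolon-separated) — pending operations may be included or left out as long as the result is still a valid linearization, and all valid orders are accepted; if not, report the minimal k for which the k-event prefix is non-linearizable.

linearizable — witness: B; C; D; A; E; G; F

after step 1 (B read() → 6): value 6
after step 2 (C read() → 6): value 6
after step 3 (D write(34)): value 34
after step 4 (A read() → 34): value 34
after step 5 (E read() → 34): value 34
after step 6 (G read() → 34): value 34
after step 7 (F write(71)): value 71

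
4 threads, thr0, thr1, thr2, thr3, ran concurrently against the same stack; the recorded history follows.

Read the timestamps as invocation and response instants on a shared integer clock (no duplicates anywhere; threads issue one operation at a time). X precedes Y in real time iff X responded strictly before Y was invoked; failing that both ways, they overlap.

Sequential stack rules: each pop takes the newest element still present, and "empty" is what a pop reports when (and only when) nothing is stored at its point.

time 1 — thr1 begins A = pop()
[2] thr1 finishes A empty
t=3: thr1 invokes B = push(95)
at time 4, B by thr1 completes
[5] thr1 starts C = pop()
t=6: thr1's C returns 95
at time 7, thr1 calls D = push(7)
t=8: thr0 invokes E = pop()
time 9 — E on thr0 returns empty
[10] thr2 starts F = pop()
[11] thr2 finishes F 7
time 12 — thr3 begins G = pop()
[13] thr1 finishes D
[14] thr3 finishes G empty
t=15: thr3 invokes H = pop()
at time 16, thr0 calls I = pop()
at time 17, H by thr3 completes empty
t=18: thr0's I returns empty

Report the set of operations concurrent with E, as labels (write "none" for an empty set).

D

concurrent with E ([8,9]): every op whose interval crosses 8..9
A [1,2]: before
B [3,4]: before
C [5,6]: before
D [7,13]: concurrent
F [10,11]: after
G [12,14]: after
H [15,17]: after
I [16,18]: after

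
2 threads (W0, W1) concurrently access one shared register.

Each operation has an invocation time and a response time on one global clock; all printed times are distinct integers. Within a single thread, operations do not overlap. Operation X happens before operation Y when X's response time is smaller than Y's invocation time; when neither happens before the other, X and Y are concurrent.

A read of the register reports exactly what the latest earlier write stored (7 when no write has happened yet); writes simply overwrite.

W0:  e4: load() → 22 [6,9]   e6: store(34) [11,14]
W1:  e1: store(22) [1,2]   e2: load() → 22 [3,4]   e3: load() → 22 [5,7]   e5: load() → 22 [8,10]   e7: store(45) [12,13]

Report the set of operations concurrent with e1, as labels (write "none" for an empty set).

none

e1 runs from 1 to 2; window-overlapping ops are concurrent
e2 [3,4]: after
e3 [5,7]: after
e4 [6,9]: after
e5 [8,10]: after
e6 [11,14]: after
e7 [12,13]: after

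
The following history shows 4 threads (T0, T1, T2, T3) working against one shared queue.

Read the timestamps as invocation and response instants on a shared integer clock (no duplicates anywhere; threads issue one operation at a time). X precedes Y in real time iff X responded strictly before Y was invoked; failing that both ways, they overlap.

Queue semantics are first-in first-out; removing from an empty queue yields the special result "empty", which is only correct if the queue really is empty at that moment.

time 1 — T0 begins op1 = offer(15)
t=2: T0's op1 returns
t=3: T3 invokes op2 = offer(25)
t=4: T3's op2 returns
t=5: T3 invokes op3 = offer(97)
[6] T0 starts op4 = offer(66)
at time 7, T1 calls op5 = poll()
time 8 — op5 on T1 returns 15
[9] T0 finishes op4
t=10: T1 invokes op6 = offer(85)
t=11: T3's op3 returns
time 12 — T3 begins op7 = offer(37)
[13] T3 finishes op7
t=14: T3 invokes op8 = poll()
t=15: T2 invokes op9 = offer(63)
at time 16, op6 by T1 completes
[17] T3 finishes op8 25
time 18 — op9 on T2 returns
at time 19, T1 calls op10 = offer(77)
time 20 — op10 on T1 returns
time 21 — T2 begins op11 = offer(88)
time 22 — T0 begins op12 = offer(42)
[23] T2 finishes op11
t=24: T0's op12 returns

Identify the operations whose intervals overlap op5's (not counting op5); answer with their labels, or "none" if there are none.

op5 runs from 7 to 8; window-overlapping ops are concurrent
op1 [1,2]: before
op2 [3,4]: before
op3 [5,11]: concurrent
op4 [6,9]: concurrent
op6 [10,16]: after
op7 [12,13]: after
op8 [14,17]: after
op9 [15,18]: after
op10 [19,20]: after
op11 [21,23]: after
op12 [22,24]: after

op3, op4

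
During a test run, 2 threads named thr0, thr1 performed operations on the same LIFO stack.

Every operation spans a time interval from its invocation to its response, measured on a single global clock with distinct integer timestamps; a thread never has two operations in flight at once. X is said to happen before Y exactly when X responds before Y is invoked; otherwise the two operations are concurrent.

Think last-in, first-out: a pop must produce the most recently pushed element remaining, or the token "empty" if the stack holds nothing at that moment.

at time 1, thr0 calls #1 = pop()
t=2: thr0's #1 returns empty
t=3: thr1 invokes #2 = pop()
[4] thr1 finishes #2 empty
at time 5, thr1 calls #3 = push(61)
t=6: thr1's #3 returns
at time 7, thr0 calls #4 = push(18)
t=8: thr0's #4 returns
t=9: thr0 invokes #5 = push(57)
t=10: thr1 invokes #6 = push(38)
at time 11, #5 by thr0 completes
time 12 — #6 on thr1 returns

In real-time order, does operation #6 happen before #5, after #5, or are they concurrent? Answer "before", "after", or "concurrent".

#6 spans [10,12], #5 spans [9,11]
the intervals overlap in both directions

concurrent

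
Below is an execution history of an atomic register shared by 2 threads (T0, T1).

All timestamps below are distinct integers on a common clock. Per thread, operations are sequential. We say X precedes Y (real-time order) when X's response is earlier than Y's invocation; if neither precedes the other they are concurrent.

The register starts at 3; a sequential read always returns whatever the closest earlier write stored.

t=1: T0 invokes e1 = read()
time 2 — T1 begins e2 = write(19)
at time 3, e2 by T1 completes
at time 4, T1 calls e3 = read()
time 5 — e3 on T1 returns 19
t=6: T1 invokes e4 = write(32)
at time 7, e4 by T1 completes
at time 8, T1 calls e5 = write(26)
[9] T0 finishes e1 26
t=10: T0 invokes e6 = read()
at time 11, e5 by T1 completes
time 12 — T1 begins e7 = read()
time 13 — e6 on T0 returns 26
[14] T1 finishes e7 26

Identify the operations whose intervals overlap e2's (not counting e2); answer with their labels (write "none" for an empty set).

e1

overlap test against e2 [2,3]: concurrent iff the interval meets 2..3
e1 [1,9]: concurrent
e3 [4,5]: after
e4 [6,7]: after
e5 [8,11]: after
e6 [10,13]: after
e7 [12,14]: after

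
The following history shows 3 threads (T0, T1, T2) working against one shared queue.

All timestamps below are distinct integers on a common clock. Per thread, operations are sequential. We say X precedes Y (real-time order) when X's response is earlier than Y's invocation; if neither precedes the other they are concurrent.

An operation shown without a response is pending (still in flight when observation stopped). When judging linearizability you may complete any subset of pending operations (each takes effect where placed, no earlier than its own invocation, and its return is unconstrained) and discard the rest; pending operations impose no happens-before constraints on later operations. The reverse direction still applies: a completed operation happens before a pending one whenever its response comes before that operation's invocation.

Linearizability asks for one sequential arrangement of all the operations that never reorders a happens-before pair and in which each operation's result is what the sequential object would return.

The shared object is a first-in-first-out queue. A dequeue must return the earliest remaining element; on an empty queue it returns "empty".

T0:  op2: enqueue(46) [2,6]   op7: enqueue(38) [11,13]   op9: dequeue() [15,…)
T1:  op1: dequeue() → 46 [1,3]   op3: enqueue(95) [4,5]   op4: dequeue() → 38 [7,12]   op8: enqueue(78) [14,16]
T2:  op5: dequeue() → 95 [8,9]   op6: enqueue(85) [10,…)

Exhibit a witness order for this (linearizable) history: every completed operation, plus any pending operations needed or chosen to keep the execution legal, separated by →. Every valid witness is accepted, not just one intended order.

op2 → op1 → op3 → op5 → op7 → op4 → op6 → op8

after step 1 (op2 enqueue(46)): queue <46>
after step 2 (op1 dequeue() → 46): queue <>
after step 3 (op3 enqueue(95)): queue <95>
after step 4 (op5 dequeue() → 95): queue <>
after step 5 (op7 enqueue(38)): queue <38>
after step 6 (op4 dequeue() → 38): queue <>
after step 7 (op6 enqueue(85) (pending, included)): queue <85>
after step 8 (op8 enqueue(78)): queue <85,78>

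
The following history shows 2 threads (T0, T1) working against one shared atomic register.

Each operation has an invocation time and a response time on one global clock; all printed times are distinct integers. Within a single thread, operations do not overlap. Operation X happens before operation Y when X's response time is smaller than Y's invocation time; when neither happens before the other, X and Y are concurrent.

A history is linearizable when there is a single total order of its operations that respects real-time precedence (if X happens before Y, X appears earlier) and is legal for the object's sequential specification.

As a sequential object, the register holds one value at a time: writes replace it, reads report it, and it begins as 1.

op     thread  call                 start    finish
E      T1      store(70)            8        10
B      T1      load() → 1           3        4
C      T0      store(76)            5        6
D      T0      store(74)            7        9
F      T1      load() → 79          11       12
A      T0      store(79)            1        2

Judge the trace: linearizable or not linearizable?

not linearizable

prefix check: 1..3 passes, 1..4 fails once B's time-4 response joins
exhaustive check: the 2 completed atomic register ops admit one real-time order; illegal
e.g. A, B: illegal at step 2, since B load() → 1 cannot apply there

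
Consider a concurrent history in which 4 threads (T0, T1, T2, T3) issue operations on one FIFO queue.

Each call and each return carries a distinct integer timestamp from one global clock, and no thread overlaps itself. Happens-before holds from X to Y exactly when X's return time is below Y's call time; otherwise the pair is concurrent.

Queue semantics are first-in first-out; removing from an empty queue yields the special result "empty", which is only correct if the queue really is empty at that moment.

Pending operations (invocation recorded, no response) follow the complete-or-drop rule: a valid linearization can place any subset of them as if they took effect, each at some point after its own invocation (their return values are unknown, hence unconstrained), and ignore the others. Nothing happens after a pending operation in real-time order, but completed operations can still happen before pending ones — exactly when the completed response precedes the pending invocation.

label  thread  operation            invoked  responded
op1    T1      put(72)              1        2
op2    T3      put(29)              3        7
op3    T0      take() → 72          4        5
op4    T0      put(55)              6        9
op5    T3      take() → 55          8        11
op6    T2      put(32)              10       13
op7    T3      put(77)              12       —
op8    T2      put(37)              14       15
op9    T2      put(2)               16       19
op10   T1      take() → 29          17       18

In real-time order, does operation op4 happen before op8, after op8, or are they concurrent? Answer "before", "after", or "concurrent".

op4 spans [6,9], op8 spans [14,15]
resp(op4)=9 < inv(op8)=14

before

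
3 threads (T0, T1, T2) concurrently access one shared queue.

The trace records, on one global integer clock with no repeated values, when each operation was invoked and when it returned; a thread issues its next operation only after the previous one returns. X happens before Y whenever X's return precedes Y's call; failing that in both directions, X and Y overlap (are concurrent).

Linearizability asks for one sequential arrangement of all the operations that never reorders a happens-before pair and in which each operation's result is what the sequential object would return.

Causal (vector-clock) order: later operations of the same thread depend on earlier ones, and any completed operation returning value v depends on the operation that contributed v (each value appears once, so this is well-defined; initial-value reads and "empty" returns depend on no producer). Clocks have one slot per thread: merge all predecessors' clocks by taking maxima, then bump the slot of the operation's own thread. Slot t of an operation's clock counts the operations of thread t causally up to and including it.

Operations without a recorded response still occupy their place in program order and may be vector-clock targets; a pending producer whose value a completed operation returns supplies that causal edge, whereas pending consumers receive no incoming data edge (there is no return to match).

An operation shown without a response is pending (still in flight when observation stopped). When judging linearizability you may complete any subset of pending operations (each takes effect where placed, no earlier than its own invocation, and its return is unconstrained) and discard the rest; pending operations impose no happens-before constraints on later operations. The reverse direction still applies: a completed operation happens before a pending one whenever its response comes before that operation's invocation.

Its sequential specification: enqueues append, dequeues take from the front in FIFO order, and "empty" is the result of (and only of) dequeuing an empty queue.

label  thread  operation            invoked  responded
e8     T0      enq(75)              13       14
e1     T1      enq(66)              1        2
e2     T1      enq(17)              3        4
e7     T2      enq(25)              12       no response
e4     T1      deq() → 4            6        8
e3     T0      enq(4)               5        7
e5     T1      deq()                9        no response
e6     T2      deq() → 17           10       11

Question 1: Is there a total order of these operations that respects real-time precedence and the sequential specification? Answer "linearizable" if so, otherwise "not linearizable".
events 1..7 are fine; event 8 — the response of e4 at time 8 — makes the prefix non-linearizable
the 4 completed operations admit 2 real-time orders; each fails the queue replay
for example e1, e2, e3, e4 fails at step 4: e4 deq() → 4 is not legal there
for example e1, e2, e4, e3 fails at step 3: e4 deq() → 4 is not legal there

not linearizable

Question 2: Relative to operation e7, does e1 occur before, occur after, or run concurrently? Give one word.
e1 spans [1,2], e7 spans [12,…)
resp(e1)=2 < inv(e7)=12

before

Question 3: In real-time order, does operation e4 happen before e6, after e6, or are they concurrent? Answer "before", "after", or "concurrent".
e4 spans [6,8], e6 spans [10,11]
resp(e4)=8 < inv(e6)=10

before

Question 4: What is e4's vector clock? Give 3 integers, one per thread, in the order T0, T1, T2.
no predecessors for e1 (invoked 1): T1 increments from zero → (0, 1, 0)
no predecessors for e3 (invoked 5): T0 increments from zero → (1, 0, 0)
VC(e2, invoked at 3): max of VC(e1)=(0, 1, 0), then +1 on thread T1 → (0, 2, 0)
VC(e8, invoked at 13): max of VC(e3)=(1, 0, 0), then +1 on thread T0 → (2, 0, 0)
VC(e6, invoked at 10): max of VC(e2)=(0, 2, 0), then +1 on thread T2 → (0, 2, 1)
VC(e7, invoked at 12): max of VC(e6)=(0, 2, 1), then +1 on thread T2 → (0, 2, 2)
VC(e4, invoked at 6): max of VC(e2)=(0, 2, 0), VC(e3)=(1, 0, 0), then +1 on thread T1 → (1, 3, 0)
VC(e5, invoked at 9): max of VC(e4)=(1, 3, 0), then +1 on thread T1 → (1, 4, 0)
target: VC(e4) = (1, 3, 0)

(1, 3, 0)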